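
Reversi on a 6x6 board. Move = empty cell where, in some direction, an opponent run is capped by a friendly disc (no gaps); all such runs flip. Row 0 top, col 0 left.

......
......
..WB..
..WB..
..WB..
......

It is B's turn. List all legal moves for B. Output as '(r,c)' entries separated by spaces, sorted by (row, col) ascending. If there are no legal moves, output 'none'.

Answer: (1,1) (2,1) (3,1) (4,1) (5,1)

Derivation:
(1,1): flips 1 -> legal
(1,2): no bracket -> illegal
(1,3): no bracket -> illegal
(2,1): flips 2 -> legal
(3,1): flips 1 -> legal
(4,1): flips 2 -> legal
(5,1): flips 1 -> legal
(5,2): no bracket -> illegal
(5,3): no bracket -> illegal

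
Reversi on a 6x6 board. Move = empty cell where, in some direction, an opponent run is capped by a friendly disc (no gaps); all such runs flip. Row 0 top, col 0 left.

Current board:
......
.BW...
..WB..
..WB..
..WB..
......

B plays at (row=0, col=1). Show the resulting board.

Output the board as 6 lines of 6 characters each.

Answer: .B....
.BB...
..WB..
..WB..
..WB..
......

Derivation:
Place B at (0,1); scan 8 dirs for brackets.
Dir NW: edge -> no flip
Dir N: edge -> no flip
Dir NE: edge -> no flip
Dir W: first cell '.' (not opp) -> no flip
Dir E: first cell '.' (not opp) -> no flip
Dir SW: first cell '.' (not opp) -> no flip
Dir S: first cell 'B' (not opp) -> no flip
Dir SE: opp run (1,2) capped by B -> flip
All flips: (1,2)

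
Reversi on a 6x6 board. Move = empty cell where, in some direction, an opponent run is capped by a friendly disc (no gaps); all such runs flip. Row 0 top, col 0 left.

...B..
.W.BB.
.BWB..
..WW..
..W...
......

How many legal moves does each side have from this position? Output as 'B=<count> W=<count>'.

Answer: B=4 W=6

Derivation:
-- B to move --
(0,0): no bracket -> illegal
(0,1): flips 1 -> legal
(0,2): no bracket -> illegal
(1,0): no bracket -> illegal
(1,2): no bracket -> illegal
(2,0): no bracket -> illegal
(2,4): no bracket -> illegal
(3,1): flips 1 -> legal
(3,4): no bracket -> illegal
(4,1): flips 1 -> legal
(4,3): flips 2 -> legal
(4,4): no bracket -> illegal
(5,1): no bracket -> illegal
(5,2): no bracket -> illegal
(5,3): no bracket -> illegal
B mobility = 4
-- W to move --
(0,2): no bracket -> illegal
(0,4): flips 1 -> legal
(0,5): flips 2 -> legal
(1,0): flips 1 -> legal
(1,2): no bracket -> illegal
(1,5): no bracket -> illegal
(2,0): flips 1 -> legal
(2,4): flips 1 -> legal
(2,5): no bracket -> illegal
(3,0): no bracket -> illegal
(3,1): flips 1 -> legal
(3,4): no bracket -> illegal
W mobility = 6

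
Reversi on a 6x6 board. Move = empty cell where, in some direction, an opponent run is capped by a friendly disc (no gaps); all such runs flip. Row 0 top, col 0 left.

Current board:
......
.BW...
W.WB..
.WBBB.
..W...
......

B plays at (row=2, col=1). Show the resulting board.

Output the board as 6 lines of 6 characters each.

Answer: ......
.BW...
WBBB..
.WBBB.
..W...
......

Derivation:
Place B at (2,1); scan 8 dirs for brackets.
Dir NW: first cell '.' (not opp) -> no flip
Dir N: first cell 'B' (not opp) -> no flip
Dir NE: opp run (1,2), next='.' -> no flip
Dir W: opp run (2,0), next=edge -> no flip
Dir E: opp run (2,2) capped by B -> flip
Dir SW: first cell '.' (not opp) -> no flip
Dir S: opp run (3,1), next='.' -> no flip
Dir SE: first cell 'B' (not opp) -> no flip
All flips: (2,2)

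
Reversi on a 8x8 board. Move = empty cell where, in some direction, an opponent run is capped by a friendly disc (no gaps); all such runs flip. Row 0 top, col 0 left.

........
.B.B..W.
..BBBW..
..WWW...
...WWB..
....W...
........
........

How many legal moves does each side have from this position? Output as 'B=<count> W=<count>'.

Answer: B=7 W=9

Derivation:
-- B to move --
(0,5): no bracket -> illegal
(0,6): no bracket -> illegal
(0,7): no bracket -> illegal
(1,4): no bracket -> illegal
(1,5): no bracket -> illegal
(1,7): no bracket -> illegal
(2,1): no bracket -> illegal
(2,6): flips 1 -> legal
(2,7): no bracket -> illegal
(3,1): no bracket -> illegal
(3,5): no bracket -> illegal
(3,6): no bracket -> illegal
(4,1): flips 1 -> legal
(4,2): flips 4 -> legal
(5,2): no bracket -> illegal
(5,3): flips 2 -> legal
(5,5): flips 2 -> legal
(6,3): flips 1 -> legal
(6,4): flips 3 -> legal
(6,5): no bracket -> illegal
B mobility = 7
-- W to move --
(0,0): flips 2 -> legal
(0,1): no bracket -> illegal
(0,2): no bracket -> illegal
(0,3): flips 2 -> legal
(0,4): no bracket -> illegal
(1,0): no bracket -> illegal
(1,2): flips 2 -> legal
(1,4): flips 2 -> legal
(1,5): flips 1 -> legal
(2,0): no bracket -> illegal
(2,1): flips 3 -> legal
(3,1): no bracket -> illegal
(3,5): no bracket -> illegal
(3,6): flips 1 -> legal
(4,6): flips 1 -> legal
(5,5): no bracket -> illegal
(5,6): flips 1 -> legal
W mobility = 9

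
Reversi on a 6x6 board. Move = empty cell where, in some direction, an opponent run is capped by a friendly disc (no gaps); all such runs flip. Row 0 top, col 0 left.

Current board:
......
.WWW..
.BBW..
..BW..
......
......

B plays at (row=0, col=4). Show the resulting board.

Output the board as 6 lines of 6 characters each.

Answer: ....B.
.WWB..
.BBW..
..BW..
......
......

Derivation:
Place B at (0,4); scan 8 dirs for brackets.
Dir NW: edge -> no flip
Dir N: edge -> no flip
Dir NE: edge -> no flip
Dir W: first cell '.' (not opp) -> no flip
Dir E: first cell '.' (not opp) -> no flip
Dir SW: opp run (1,3) capped by B -> flip
Dir S: first cell '.' (not opp) -> no flip
Dir SE: first cell '.' (not opp) -> no flip
All flips: (1,3)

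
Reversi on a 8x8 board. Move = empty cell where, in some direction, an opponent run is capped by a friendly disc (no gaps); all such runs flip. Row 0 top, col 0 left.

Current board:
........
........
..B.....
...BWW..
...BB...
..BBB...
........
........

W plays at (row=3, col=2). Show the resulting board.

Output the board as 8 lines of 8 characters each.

Place W at (3,2); scan 8 dirs for brackets.
Dir NW: first cell '.' (not opp) -> no flip
Dir N: opp run (2,2), next='.' -> no flip
Dir NE: first cell '.' (not opp) -> no flip
Dir W: first cell '.' (not opp) -> no flip
Dir E: opp run (3,3) capped by W -> flip
Dir SW: first cell '.' (not opp) -> no flip
Dir S: first cell '.' (not opp) -> no flip
Dir SE: opp run (4,3) (5,4), next='.' -> no flip
All flips: (3,3)

Answer: ........
........
..B.....
..WWWW..
...BB...
..BBB...
........
........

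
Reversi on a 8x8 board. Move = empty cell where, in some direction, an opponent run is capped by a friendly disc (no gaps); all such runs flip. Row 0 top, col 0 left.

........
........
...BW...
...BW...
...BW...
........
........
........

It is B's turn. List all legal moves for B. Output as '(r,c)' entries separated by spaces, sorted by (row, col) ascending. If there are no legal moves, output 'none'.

(1,3): no bracket -> illegal
(1,4): no bracket -> illegal
(1,5): flips 1 -> legal
(2,5): flips 2 -> legal
(3,5): flips 1 -> legal
(4,5): flips 2 -> legal
(5,3): no bracket -> illegal
(5,4): no bracket -> illegal
(5,5): flips 1 -> legal

Answer: (1,5) (2,5) (3,5) (4,5) (5,5)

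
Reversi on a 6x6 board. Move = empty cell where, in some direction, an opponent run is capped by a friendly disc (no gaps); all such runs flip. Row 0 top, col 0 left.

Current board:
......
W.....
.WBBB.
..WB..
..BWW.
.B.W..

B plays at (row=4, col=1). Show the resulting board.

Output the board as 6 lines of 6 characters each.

Place B at (4,1); scan 8 dirs for brackets.
Dir NW: first cell '.' (not opp) -> no flip
Dir N: first cell '.' (not opp) -> no flip
Dir NE: opp run (3,2) capped by B -> flip
Dir W: first cell '.' (not opp) -> no flip
Dir E: first cell 'B' (not opp) -> no flip
Dir SW: first cell '.' (not opp) -> no flip
Dir S: first cell 'B' (not opp) -> no flip
Dir SE: first cell '.' (not opp) -> no flip
All flips: (3,2)

Answer: ......
W.....
.WBBB.
..BB..
.BBWW.
.B.W..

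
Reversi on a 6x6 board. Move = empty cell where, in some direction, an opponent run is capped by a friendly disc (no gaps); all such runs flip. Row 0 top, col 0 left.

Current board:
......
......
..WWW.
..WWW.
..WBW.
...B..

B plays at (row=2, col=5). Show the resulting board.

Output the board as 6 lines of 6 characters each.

Answer: ......
......
..WWWB
..WWB.
..WBW.
...B..

Derivation:
Place B at (2,5); scan 8 dirs for brackets.
Dir NW: first cell '.' (not opp) -> no flip
Dir N: first cell '.' (not opp) -> no flip
Dir NE: edge -> no flip
Dir W: opp run (2,4) (2,3) (2,2), next='.' -> no flip
Dir E: edge -> no flip
Dir SW: opp run (3,4) capped by B -> flip
Dir S: first cell '.' (not opp) -> no flip
Dir SE: edge -> no flip
All flips: (3,4)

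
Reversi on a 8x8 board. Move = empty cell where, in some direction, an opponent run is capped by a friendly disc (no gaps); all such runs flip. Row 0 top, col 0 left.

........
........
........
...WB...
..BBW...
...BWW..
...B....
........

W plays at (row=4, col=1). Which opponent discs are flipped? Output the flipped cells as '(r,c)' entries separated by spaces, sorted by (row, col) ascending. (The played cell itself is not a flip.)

Dir NW: first cell '.' (not opp) -> no flip
Dir N: first cell '.' (not opp) -> no flip
Dir NE: first cell '.' (not opp) -> no flip
Dir W: first cell '.' (not opp) -> no flip
Dir E: opp run (4,2) (4,3) capped by W -> flip
Dir SW: first cell '.' (not opp) -> no flip
Dir S: first cell '.' (not opp) -> no flip
Dir SE: first cell '.' (not opp) -> no flip

Answer: (4,2) (4,3)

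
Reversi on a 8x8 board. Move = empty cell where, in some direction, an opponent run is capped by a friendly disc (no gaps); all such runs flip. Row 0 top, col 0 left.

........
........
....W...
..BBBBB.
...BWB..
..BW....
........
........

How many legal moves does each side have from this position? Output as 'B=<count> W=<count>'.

-- B to move --
(1,3): flips 1 -> legal
(1,4): flips 1 -> legal
(1,5): flips 1 -> legal
(2,3): no bracket -> illegal
(2,5): no bracket -> illegal
(4,2): no bracket -> illegal
(5,4): flips 2 -> legal
(5,5): flips 1 -> legal
(6,2): flips 2 -> legal
(6,3): flips 1 -> legal
(6,4): no bracket -> illegal
B mobility = 7
-- W to move --
(2,1): no bracket -> illegal
(2,2): flips 1 -> legal
(2,3): flips 2 -> legal
(2,5): no bracket -> illegal
(2,6): flips 1 -> legal
(2,7): no bracket -> illegal
(3,1): no bracket -> illegal
(3,7): no bracket -> illegal
(4,1): no bracket -> illegal
(4,2): flips 2 -> legal
(4,6): flips 2 -> legal
(4,7): no bracket -> illegal
(5,1): flips 1 -> legal
(5,4): no bracket -> illegal
(5,5): no bracket -> illegal
(5,6): no bracket -> illegal
(6,1): no bracket -> illegal
(6,2): no bracket -> illegal
(6,3): no bracket -> illegal
W mobility = 6

Answer: B=7 W=6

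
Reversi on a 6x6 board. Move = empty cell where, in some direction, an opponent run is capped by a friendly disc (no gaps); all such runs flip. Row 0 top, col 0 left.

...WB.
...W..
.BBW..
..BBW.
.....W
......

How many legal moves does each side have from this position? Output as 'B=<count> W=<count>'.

-- B to move --
(0,2): flips 1 -> legal
(1,2): no bracket -> illegal
(1,4): flips 1 -> legal
(2,4): flips 1 -> legal
(2,5): no bracket -> illegal
(3,5): flips 1 -> legal
(4,3): no bracket -> illegal
(4,4): no bracket -> illegal
(5,4): no bracket -> illegal
(5,5): no bracket -> illegal
B mobility = 4
-- W to move --
(0,5): flips 1 -> legal
(1,0): no bracket -> illegal
(1,1): no bracket -> illegal
(1,2): no bracket -> illegal
(1,4): no bracket -> illegal
(1,5): no bracket -> illegal
(2,0): flips 2 -> legal
(2,4): no bracket -> illegal
(3,0): no bracket -> illegal
(3,1): flips 3 -> legal
(4,1): flips 1 -> legal
(4,2): no bracket -> illegal
(4,3): flips 1 -> legal
(4,4): no bracket -> illegal
W mobility = 5

Answer: B=4 W=5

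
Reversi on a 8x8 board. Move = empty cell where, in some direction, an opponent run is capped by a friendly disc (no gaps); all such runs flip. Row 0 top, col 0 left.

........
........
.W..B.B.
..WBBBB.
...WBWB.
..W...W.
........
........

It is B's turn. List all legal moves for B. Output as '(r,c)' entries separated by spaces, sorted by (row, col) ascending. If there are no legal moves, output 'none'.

(1,0): no bracket -> illegal
(1,1): no bracket -> illegal
(1,2): no bracket -> illegal
(2,0): no bracket -> illegal
(2,2): no bracket -> illegal
(2,3): no bracket -> illegal
(3,0): no bracket -> illegal
(3,1): flips 1 -> legal
(4,1): no bracket -> illegal
(4,2): flips 1 -> legal
(4,7): no bracket -> illegal
(5,1): no bracket -> illegal
(5,3): flips 1 -> legal
(5,4): flips 1 -> legal
(5,5): flips 1 -> legal
(5,7): no bracket -> illegal
(6,1): flips 2 -> legal
(6,2): no bracket -> illegal
(6,3): no bracket -> illegal
(6,5): no bracket -> illegal
(6,6): flips 1 -> legal
(6,7): flips 2 -> legal

Answer: (3,1) (4,2) (5,3) (5,4) (5,5) (6,1) (6,6) (6,7)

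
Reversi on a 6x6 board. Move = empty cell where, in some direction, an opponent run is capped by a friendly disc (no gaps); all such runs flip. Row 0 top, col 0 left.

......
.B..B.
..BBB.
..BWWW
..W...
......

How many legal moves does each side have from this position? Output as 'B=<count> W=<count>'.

-- B to move --
(2,5): no bracket -> illegal
(3,1): no bracket -> illegal
(4,1): no bracket -> illegal
(4,3): flips 1 -> legal
(4,4): flips 2 -> legal
(4,5): flips 1 -> legal
(5,1): flips 2 -> legal
(5,2): flips 1 -> legal
(5,3): no bracket -> illegal
B mobility = 5
-- W to move --
(0,0): flips 2 -> legal
(0,1): no bracket -> illegal
(0,2): no bracket -> illegal
(0,3): no bracket -> illegal
(0,4): flips 2 -> legal
(0,5): no bracket -> illegal
(1,0): no bracket -> illegal
(1,2): flips 3 -> legal
(1,3): flips 2 -> legal
(1,5): flips 1 -> legal
(2,0): no bracket -> illegal
(2,1): no bracket -> illegal
(2,5): no bracket -> illegal
(3,1): flips 1 -> legal
(4,1): no bracket -> illegal
(4,3): no bracket -> illegal
W mobility = 6

Answer: B=5 W=6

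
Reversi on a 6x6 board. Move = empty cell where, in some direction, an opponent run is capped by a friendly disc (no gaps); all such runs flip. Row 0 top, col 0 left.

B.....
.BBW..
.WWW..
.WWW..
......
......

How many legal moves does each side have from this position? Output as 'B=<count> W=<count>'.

Answer: B=6 W=4

Derivation:
-- B to move --
(0,2): no bracket -> illegal
(0,3): no bracket -> illegal
(0,4): no bracket -> illegal
(1,0): no bracket -> illegal
(1,4): flips 1 -> legal
(2,0): no bracket -> illegal
(2,4): no bracket -> illegal
(3,0): flips 1 -> legal
(3,4): flips 1 -> legal
(4,0): no bracket -> illegal
(4,1): flips 2 -> legal
(4,2): flips 2 -> legal
(4,3): no bracket -> illegal
(4,4): flips 2 -> legal
B mobility = 6
-- W to move --
(0,1): flips 2 -> legal
(0,2): flips 1 -> legal
(0,3): flips 1 -> legal
(1,0): flips 2 -> legal
(2,0): no bracket -> illegal
W mobility = 4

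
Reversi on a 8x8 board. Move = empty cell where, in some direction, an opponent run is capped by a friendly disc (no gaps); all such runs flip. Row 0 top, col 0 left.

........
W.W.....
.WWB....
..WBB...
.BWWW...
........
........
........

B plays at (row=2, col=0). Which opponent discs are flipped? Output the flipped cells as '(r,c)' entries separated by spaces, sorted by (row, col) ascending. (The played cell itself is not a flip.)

Answer: (2,1) (2,2)

Derivation:
Dir NW: edge -> no flip
Dir N: opp run (1,0), next='.' -> no flip
Dir NE: first cell '.' (not opp) -> no flip
Dir W: edge -> no flip
Dir E: opp run (2,1) (2,2) capped by B -> flip
Dir SW: edge -> no flip
Dir S: first cell '.' (not opp) -> no flip
Dir SE: first cell '.' (not opp) -> no flip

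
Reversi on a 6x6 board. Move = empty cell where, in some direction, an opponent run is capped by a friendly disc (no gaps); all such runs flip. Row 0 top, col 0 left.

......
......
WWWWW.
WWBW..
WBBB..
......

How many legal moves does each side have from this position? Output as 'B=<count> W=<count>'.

Answer: B=7 W=6

Derivation:
-- B to move --
(1,0): flips 1 -> legal
(1,1): flips 2 -> legal
(1,2): flips 1 -> legal
(1,3): flips 2 -> legal
(1,4): flips 1 -> legal
(1,5): flips 2 -> legal
(2,5): no bracket -> illegal
(3,4): flips 1 -> legal
(3,5): no bracket -> illegal
(4,4): no bracket -> illegal
(5,0): no bracket -> illegal
(5,1): no bracket -> illegal
B mobility = 7
-- W to move --
(3,4): no bracket -> illegal
(4,4): flips 3 -> legal
(5,0): flips 2 -> legal
(5,1): flips 2 -> legal
(5,2): flips 3 -> legal
(5,3): flips 2 -> legal
(5,4): flips 2 -> legal
W mobility = 6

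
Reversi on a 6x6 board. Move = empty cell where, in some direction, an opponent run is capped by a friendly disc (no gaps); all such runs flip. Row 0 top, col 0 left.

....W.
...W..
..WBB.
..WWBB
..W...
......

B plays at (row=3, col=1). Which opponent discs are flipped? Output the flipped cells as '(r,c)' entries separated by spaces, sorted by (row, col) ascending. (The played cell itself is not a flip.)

Answer: (3,2) (3,3)

Derivation:
Dir NW: first cell '.' (not opp) -> no flip
Dir N: first cell '.' (not opp) -> no flip
Dir NE: opp run (2,2) (1,3) (0,4), next=edge -> no flip
Dir W: first cell '.' (not opp) -> no flip
Dir E: opp run (3,2) (3,3) capped by B -> flip
Dir SW: first cell '.' (not opp) -> no flip
Dir S: first cell '.' (not opp) -> no flip
Dir SE: opp run (4,2), next='.' -> no flip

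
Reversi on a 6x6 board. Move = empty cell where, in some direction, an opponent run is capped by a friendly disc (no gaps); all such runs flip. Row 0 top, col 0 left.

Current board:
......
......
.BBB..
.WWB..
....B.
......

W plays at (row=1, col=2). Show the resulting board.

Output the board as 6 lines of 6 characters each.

Answer: ......
..W...
.BWB..
.WWB..
....B.
......

Derivation:
Place W at (1,2); scan 8 dirs for brackets.
Dir NW: first cell '.' (not opp) -> no flip
Dir N: first cell '.' (not opp) -> no flip
Dir NE: first cell '.' (not opp) -> no flip
Dir W: first cell '.' (not opp) -> no flip
Dir E: first cell '.' (not opp) -> no flip
Dir SW: opp run (2,1), next='.' -> no flip
Dir S: opp run (2,2) capped by W -> flip
Dir SE: opp run (2,3), next='.' -> no flip
All flips: (2,2)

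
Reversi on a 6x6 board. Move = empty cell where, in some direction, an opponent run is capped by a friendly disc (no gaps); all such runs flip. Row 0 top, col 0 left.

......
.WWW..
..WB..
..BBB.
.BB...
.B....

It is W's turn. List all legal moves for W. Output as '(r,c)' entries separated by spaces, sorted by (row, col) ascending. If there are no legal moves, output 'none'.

Answer: (2,4) (4,3) (4,4) (4,5) (5,2)

Derivation:
(1,4): no bracket -> illegal
(2,1): no bracket -> illegal
(2,4): flips 1 -> legal
(2,5): no bracket -> illegal
(3,0): no bracket -> illegal
(3,1): no bracket -> illegal
(3,5): no bracket -> illegal
(4,0): no bracket -> illegal
(4,3): flips 2 -> legal
(4,4): flips 1 -> legal
(4,5): flips 2 -> legal
(5,0): no bracket -> illegal
(5,2): flips 2 -> legal
(5,3): no bracket -> illegal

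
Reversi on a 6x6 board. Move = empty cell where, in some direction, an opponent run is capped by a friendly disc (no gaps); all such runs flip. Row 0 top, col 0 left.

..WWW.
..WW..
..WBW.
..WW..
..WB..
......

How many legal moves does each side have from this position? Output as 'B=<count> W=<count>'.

-- B to move --
(0,1): flips 1 -> legal
(0,5): no bracket -> illegal
(1,1): no bracket -> illegal
(1,4): no bracket -> illegal
(1,5): no bracket -> illegal
(2,1): flips 2 -> legal
(2,5): flips 1 -> legal
(3,1): no bracket -> illegal
(3,4): no bracket -> illegal
(3,5): no bracket -> illegal
(4,1): flips 2 -> legal
(4,4): no bracket -> illegal
(5,1): no bracket -> illegal
(5,2): no bracket -> illegal
(5,3): no bracket -> illegal
B mobility = 4
-- W to move --
(1,4): flips 1 -> legal
(3,4): flips 1 -> legal
(4,4): flips 1 -> legal
(5,2): no bracket -> illegal
(5,3): flips 1 -> legal
(5,4): flips 1 -> legal
W mobility = 5

Answer: B=4 W=5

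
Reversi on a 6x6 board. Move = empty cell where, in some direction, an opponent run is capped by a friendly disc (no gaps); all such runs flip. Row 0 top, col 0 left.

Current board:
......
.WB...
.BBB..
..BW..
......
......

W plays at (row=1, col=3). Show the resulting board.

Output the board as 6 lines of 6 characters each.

Place W at (1,3); scan 8 dirs for brackets.
Dir NW: first cell '.' (not opp) -> no flip
Dir N: first cell '.' (not opp) -> no flip
Dir NE: first cell '.' (not opp) -> no flip
Dir W: opp run (1,2) capped by W -> flip
Dir E: first cell '.' (not opp) -> no flip
Dir SW: opp run (2,2), next='.' -> no flip
Dir S: opp run (2,3) capped by W -> flip
Dir SE: first cell '.' (not opp) -> no flip
All flips: (1,2) (2,3)

Answer: ......
.WWW..
.BBW..
..BW..
......
......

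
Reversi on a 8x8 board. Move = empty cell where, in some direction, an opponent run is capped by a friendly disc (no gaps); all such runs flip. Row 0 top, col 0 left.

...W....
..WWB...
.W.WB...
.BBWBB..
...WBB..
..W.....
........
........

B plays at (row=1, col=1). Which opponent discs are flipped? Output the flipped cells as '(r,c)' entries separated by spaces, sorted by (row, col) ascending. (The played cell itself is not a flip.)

Dir NW: first cell '.' (not opp) -> no flip
Dir N: first cell '.' (not opp) -> no flip
Dir NE: first cell '.' (not opp) -> no flip
Dir W: first cell '.' (not opp) -> no flip
Dir E: opp run (1,2) (1,3) capped by B -> flip
Dir SW: first cell '.' (not opp) -> no flip
Dir S: opp run (2,1) capped by B -> flip
Dir SE: first cell '.' (not opp) -> no flip

Answer: (1,2) (1,3) (2,1)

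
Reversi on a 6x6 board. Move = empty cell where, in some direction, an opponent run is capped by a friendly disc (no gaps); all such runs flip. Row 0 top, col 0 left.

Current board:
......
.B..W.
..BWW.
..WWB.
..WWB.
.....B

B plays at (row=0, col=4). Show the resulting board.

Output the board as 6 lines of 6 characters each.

Place B at (0,4); scan 8 dirs for brackets.
Dir NW: edge -> no flip
Dir N: edge -> no flip
Dir NE: edge -> no flip
Dir W: first cell '.' (not opp) -> no flip
Dir E: first cell '.' (not opp) -> no flip
Dir SW: first cell '.' (not opp) -> no flip
Dir S: opp run (1,4) (2,4) capped by B -> flip
Dir SE: first cell '.' (not opp) -> no flip
All flips: (1,4) (2,4)

Answer: ....B.
.B..B.
..BWB.
..WWB.
..WWB.
.....B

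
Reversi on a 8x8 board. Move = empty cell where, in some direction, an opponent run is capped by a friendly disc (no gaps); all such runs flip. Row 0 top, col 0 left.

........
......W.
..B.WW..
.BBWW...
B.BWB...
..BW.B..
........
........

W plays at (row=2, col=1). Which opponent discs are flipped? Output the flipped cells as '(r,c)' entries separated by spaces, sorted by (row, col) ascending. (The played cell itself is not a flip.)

Dir NW: first cell '.' (not opp) -> no flip
Dir N: first cell '.' (not opp) -> no flip
Dir NE: first cell '.' (not opp) -> no flip
Dir W: first cell '.' (not opp) -> no flip
Dir E: opp run (2,2), next='.' -> no flip
Dir SW: first cell '.' (not opp) -> no flip
Dir S: opp run (3,1), next='.' -> no flip
Dir SE: opp run (3,2) capped by W -> flip

Answer: (3,2)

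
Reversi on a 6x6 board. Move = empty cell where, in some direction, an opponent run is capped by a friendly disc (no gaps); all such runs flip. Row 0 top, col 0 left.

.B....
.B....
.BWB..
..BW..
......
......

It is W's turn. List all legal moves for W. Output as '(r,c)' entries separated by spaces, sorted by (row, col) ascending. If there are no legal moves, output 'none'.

Answer: (0,0) (1,3) (2,0) (2,4) (3,1) (4,2)

Derivation:
(0,0): flips 1 -> legal
(0,2): no bracket -> illegal
(1,0): no bracket -> illegal
(1,2): no bracket -> illegal
(1,3): flips 1 -> legal
(1,4): no bracket -> illegal
(2,0): flips 1 -> legal
(2,4): flips 1 -> legal
(3,0): no bracket -> illegal
(3,1): flips 1 -> legal
(3,4): no bracket -> illegal
(4,1): no bracket -> illegal
(4,2): flips 1 -> legal
(4,3): no bracket -> illegal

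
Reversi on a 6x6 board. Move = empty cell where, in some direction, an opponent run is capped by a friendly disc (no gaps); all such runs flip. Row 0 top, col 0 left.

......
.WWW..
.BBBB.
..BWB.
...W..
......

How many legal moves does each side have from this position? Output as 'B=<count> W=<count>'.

-- B to move --
(0,0): flips 1 -> legal
(0,1): flips 2 -> legal
(0,2): flips 2 -> legal
(0,3): flips 2 -> legal
(0,4): flips 1 -> legal
(1,0): no bracket -> illegal
(1,4): no bracket -> illegal
(2,0): no bracket -> illegal
(4,2): flips 1 -> legal
(4,4): flips 1 -> legal
(5,2): flips 1 -> legal
(5,3): flips 2 -> legal
(5,4): flips 1 -> legal
B mobility = 10
-- W to move --
(1,0): flips 2 -> legal
(1,4): no bracket -> illegal
(1,5): flips 1 -> legal
(2,0): no bracket -> illegal
(2,5): flips 1 -> legal
(3,0): flips 1 -> legal
(3,1): flips 3 -> legal
(3,5): flips 2 -> legal
(4,1): no bracket -> illegal
(4,2): flips 2 -> legal
(4,4): no bracket -> illegal
(4,5): flips 2 -> legal
W mobility = 8

Answer: B=10 W=8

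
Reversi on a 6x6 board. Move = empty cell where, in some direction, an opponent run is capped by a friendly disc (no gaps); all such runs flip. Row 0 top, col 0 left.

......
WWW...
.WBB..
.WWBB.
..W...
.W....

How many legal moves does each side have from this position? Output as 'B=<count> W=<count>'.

Answer: B=8 W=6

Derivation:
-- B to move --
(0,0): flips 1 -> legal
(0,1): flips 1 -> legal
(0,2): flips 1 -> legal
(0,3): no bracket -> illegal
(1,3): no bracket -> illegal
(2,0): flips 1 -> legal
(3,0): flips 2 -> legal
(4,0): flips 1 -> legal
(4,1): flips 1 -> legal
(4,3): no bracket -> illegal
(5,0): no bracket -> illegal
(5,2): flips 2 -> legal
(5,3): no bracket -> illegal
B mobility = 8
-- W to move --
(1,3): flips 1 -> legal
(1,4): flips 1 -> legal
(2,4): flips 3 -> legal
(2,5): no bracket -> illegal
(3,5): flips 2 -> legal
(4,3): no bracket -> illegal
(4,4): flips 2 -> legal
(4,5): flips 2 -> legal
W mobility = 6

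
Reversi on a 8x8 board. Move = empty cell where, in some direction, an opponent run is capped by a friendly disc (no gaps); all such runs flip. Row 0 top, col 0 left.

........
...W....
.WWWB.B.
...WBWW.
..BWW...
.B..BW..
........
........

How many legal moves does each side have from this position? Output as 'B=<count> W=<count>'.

Answer: B=10 W=11

Derivation:
-- B to move --
(0,2): flips 1 -> legal
(0,3): no bracket -> illegal
(0,4): no bracket -> illegal
(1,0): no bracket -> illegal
(1,1): no bracket -> illegal
(1,2): flips 1 -> legal
(1,4): no bracket -> illegal
(2,0): flips 3 -> legal
(2,5): no bracket -> illegal
(2,7): no bracket -> illegal
(3,0): no bracket -> illegal
(3,1): no bracket -> illegal
(3,2): flips 2 -> legal
(3,7): flips 2 -> legal
(4,5): flips 2 -> legal
(4,6): flips 2 -> legal
(4,7): no bracket -> illegal
(5,2): flips 1 -> legal
(5,3): flips 2 -> legal
(5,6): flips 1 -> legal
(6,4): no bracket -> illegal
(6,5): no bracket -> illegal
(6,6): no bracket -> illegal
B mobility = 10
-- W to move --
(1,4): flips 2 -> legal
(1,5): flips 1 -> legal
(1,6): flips 1 -> legal
(1,7): flips 1 -> legal
(2,5): flips 2 -> legal
(2,7): no bracket -> illegal
(3,1): no bracket -> illegal
(3,2): no bracket -> illegal
(3,7): no bracket -> illegal
(4,0): no bracket -> illegal
(4,1): flips 1 -> legal
(4,5): flips 1 -> legal
(5,0): no bracket -> illegal
(5,2): no bracket -> illegal
(5,3): flips 1 -> legal
(6,0): flips 2 -> legal
(6,1): no bracket -> illegal
(6,2): no bracket -> illegal
(6,3): no bracket -> illegal
(6,4): flips 1 -> legal
(6,5): flips 1 -> legal
W mobility = 11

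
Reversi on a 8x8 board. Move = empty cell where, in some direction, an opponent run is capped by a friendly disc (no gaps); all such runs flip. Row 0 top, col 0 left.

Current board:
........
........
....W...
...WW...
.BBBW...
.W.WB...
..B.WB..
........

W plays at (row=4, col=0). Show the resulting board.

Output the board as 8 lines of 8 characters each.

Answer: ........
........
....W...
...WW...
WWWWW...
.W.WB...
..B.WB..
........

Derivation:
Place W at (4,0); scan 8 dirs for brackets.
Dir NW: edge -> no flip
Dir N: first cell '.' (not opp) -> no flip
Dir NE: first cell '.' (not opp) -> no flip
Dir W: edge -> no flip
Dir E: opp run (4,1) (4,2) (4,3) capped by W -> flip
Dir SW: edge -> no flip
Dir S: first cell '.' (not opp) -> no flip
Dir SE: first cell 'W' (not opp) -> no flip
All flips: (4,1) (4,2) (4,3)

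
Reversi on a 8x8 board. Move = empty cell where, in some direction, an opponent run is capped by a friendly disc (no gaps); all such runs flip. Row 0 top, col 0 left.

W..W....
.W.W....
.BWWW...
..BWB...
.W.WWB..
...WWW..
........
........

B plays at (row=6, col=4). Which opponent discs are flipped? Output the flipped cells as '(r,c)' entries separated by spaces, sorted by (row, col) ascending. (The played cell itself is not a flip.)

Dir NW: opp run (5,3), next='.' -> no flip
Dir N: opp run (5,4) (4,4) capped by B -> flip
Dir NE: opp run (5,5), next='.' -> no flip
Dir W: first cell '.' (not opp) -> no flip
Dir E: first cell '.' (not opp) -> no flip
Dir SW: first cell '.' (not opp) -> no flip
Dir S: first cell '.' (not opp) -> no flip
Dir SE: first cell '.' (not opp) -> no flip

Answer: (4,4) (5,4)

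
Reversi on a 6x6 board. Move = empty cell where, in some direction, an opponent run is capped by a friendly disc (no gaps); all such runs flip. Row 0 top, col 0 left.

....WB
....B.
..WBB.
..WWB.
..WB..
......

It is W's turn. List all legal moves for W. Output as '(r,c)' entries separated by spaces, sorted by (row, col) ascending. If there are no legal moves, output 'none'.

Answer: (1,3) (1,5) (2,5) (3,5) (4,4) (5,3) (5,4)

Derivation:
(0,3): no bracket -> illegal
(1,2): no bracket -> illegal
(1,3): flips 1 -> legal
(1,5): flips 1 -> legal
(2,5): flips 2 -> legal
(3,5): flips 1 -> legal
(4,4): flips 4 -> legal
(4,5): no bracket -> illegal
(5,2): no bracket -> illegal
(5,3): flips 1 -> legal
(5,4): flips 1 -> legal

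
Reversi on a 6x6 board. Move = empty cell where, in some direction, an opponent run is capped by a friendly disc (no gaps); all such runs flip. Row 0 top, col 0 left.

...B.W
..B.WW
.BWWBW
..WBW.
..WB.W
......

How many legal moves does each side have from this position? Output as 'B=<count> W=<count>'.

Answer: B=9 W=8

Derivation:
-- B to move --
(0,4): flips 1 -> legal
(1,1): flips 1 -> legal
(1,3): flips 1 -> legal
(3,1): flips 1 -> legal
(3,5): flips 1 -> legal
(4,1): flips 1 -> legal
(4,4): flips 1 -> legal
(5,1): flips 1 -> legal
(5,2): flips 3 -> legal
(5,3): no bracket -> illegal
(5,4): no bracket -> illegal
(5,5): no bracket -> illegal
B mobility = 9
-- W to move --
(0,1): flips 1 -> legal
(0,2): flips 1 -> legal
(0,4): no bracket -> illegal
(1,0): flips 1 -> legal
(1,1): no bracket -> illegal
(1,3): no bracket -> illegal
(2,0): flips 1 -> legal
(3,0): no bracket -> illegal
(3,1): no bracket -> illegal
(3,5): no bracket -> illegal
(4,4): flips 2 -> legal
(5,2): flips 1 -> legal
(5,3): flips 2 -> legal
(5,4): flips 1 -> legal
W mobility = 8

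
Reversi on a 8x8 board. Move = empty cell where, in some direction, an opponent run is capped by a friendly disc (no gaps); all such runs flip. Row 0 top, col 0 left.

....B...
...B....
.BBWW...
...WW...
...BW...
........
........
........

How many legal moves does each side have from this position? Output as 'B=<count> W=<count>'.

Answer: B=4 W=7

Derivation:
-- B to move --
(1,2): no bracket -> illegal
(1,4): no bracket -> illegal
(1,5): no bracket -> illegal
(2,5): flips 3 -> legal
(3,2): no bracket -> illegal
(3,5): flips 1 -> legal
(4,2): no bracket -> illegal
(4,5): flips 1 -> legal
(5,3): no bracket -> illegal
(5,4): no bracket -> illegal
(5,5): flips 2 -> legal
B mobility = 4
-- W to move --
(0,2): flips 1 -> legal
(0,3): flips 1 -> legal
(0,5): no bracket -> illegal
(1,0): no bracket -> illegal
(1,1): flips 1 -> legal
(1,2): no bracket -> illegal
(1,4): no bracket -> illegal
(1,5): no bracket -> illegal
(2,0): flips 2 -> legal
(3,0): no bracket -> illegal
(3,1): no bracket -> illegal
(3,2): no bracket -> illegal
(4,2): flips 1 -> legal
(5,2): flips 1 -> legal
(5,3): flips 1 -> legal
(5,4): no bracket -> illegal
W mobility = 7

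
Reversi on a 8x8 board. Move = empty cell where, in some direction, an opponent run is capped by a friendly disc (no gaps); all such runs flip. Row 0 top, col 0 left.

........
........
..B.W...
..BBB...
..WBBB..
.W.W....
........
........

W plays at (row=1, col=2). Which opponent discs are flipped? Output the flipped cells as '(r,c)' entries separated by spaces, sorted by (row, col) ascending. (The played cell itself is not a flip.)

Dir NW: first cell '.' (not opp) -> no flip
Dir N: first cell '.' (not opp) -> no flip
Dir NE: first cell '.' (not opp) -> no flip
Dir W: first cell '.' (not opp) -> no flip
Dir E: first cell '.' (not opp) -> no flip
Dir SW: first cell '.' (not opp) -> no flip
Dir S: opp run (2,2) (3,2) capped by W -> flip
Dir SE: first cell '.' (not opp) -> no flip

Answer: (2,2) (3,2)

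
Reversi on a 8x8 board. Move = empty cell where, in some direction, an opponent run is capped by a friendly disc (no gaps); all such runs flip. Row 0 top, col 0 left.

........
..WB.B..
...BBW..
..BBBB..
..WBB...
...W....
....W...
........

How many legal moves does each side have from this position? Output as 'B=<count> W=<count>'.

Answer: B=9 W=8

Derivation:
-- B to move --
(0,1): flips 1 -> legal
(0,2): no bracket -> illegal
(0,3): no bracket -> illegal
(1,1): flips 1 -> legal
(1,4): no bracket -> illegal
(1,6): flips 1 -> legal
(2,1): no bracket -> illegal
(2,2): no bracket -> illegal
(2,6): flips 1 -> legal
(3,1): no bracket -> illegal
(3,6): no bracket -> illegal
(4,1): flips 1 -> legal
(5,1): flips 1 -> legal
(5,2): flips 1 -> legal
(5,4): no bracket -> illegal
(5,5): no bracket -> illegal
(6,2): flips 1 -> legal
(6,3): flips 1 -> legal
(6,5): no bracket -> illegal
(7,3): no bracket -> illegal
(7,4): no bracket -> illegal
(7,5): no bracket -> illegal
B mobility = 9
-- W to move --
(0,2): no bracket -> illegal
(0,3): flips 4 -> legal
(0,4): no bracket -> illegal
(0,5): flips 1 -> legal
(0,6): flips 3 -> legal
(1,4): flips 1 -> legal
(1,6): no bracket -> illegal
(2,1): no bracket -> illegal
(2,2): flips 3 -> legal
(2,6): flips 2 -> legal
(3,1): no bracket -> illegal
(3,6): no bracket -> illegal
(4,1): no bracket -> illegal
(4,5): flips 5 -> legal
(4,6): no bracket -> illegal
(5,2): flips 2 -> legal
(5,4): no bracket -> illegal
(5,5): no bracket -> illegal
W mobility = 8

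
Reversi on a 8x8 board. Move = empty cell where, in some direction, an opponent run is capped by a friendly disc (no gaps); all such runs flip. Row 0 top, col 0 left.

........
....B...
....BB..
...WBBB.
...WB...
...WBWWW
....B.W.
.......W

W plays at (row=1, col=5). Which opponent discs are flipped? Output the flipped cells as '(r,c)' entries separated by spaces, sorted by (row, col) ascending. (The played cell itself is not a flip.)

Answer: (2,4)

Derivation:
Dir NW: first cell '.' (not opp) -> no flip
Dir N: first cell '.' (not opp) -> no flip
Dir NE: first cell '.' (not opp) -> no flip
Dir W: opp run (1,4), next='.' -> no flip
Dir E: first cell '.' (not opp) -> no flip
Dir SW: opp run (2,4) capped by W -> flip
Dir S: opp run (2,5) (3,5), next='.' -> no flip
Dir SE: first cell '.' (not opp) -> no flip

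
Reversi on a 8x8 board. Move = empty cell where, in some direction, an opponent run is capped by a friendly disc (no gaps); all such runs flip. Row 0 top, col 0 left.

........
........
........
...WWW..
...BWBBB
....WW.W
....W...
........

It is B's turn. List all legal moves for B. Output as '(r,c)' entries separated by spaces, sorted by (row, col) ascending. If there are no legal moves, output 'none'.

(2,2): no bracket -> illegal
(2,3): flips 2 -> legal
(2,4): flips 1 -> legal
(2,5): flips 2 -> legal
(2,6): no bracket -> illegal
(3,2): no bracket -> illegal
(3,6): no bracket -> illegal
(4,2): no bracket -> illegal
(5,3): no bracket -> illegal
(5,6): no bracket -> illegal
(6,3): flips 1 -> legal
(6,5): flips 2 -> legal
(6,6): no bracket -> illegal
(6,7): flips 1 -> legal
(7,3): flips 2 -> legal
(7,4): no bracket -> illegal
(7,5): no bracket -> illegal

Answer: (2,3) (2,4) (2,5) (6,3) (6,5) (6,7) (7,3)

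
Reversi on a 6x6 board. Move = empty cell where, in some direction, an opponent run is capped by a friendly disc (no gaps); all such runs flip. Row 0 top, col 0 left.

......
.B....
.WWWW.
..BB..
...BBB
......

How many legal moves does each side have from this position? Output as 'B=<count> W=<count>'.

Answer: B=6 W=7

Derivation:
-- B to move --
(1,0): flips 1 -> legal
(1,2): flips 1 -> legal
(1,3): flips 1 -> legal
(1,4): flips 1 -> legal
(1,5): flips 1 -> legal
(2,0): no bracket -> illegal
(2,5): no bracket -> illegal
(3,0): no bracket -> illegal
(3,1): flips 1 -> legal
(3,4): no bracket -> illegal
(3,5): no bracket -> illegal
B mobility = 6
-- W to move --
(0,0): flips 1 -> legal
(0,1): flips 1 -> legal
(0,2): no bracket -> illegal
(1,0): no bracket -> illegal
(1,2): no bracket -> illegal
(2,0): no bracket -> illegal
(3,1): no bracket -> illegal
(3,4): no bracket -> illegal
(3,5): no bracket -> illegal
(4,1): flips 1 -> legal
(4,2): flips 2 -> legal
(5,2): no bracket -> illegal
(5,3): flips 2 -> legal
(5,4): flips 2 -> legal
(5,5): flips 2 -> legal
W mobility = 7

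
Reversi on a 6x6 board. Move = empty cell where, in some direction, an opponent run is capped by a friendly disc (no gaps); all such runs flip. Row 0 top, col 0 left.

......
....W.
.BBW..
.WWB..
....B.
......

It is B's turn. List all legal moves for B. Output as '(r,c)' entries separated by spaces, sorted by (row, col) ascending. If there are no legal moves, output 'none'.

(0,3): no bracket -> illegal
(0,4): no bracket -> illegal
(0,5): no bracket -> illegal
(1,2): no bracket -> illegal
(1,3): flips 1 -> legal
(1,5): no bracket -> illegal
(2,0): no bracket -> illegal
(2,4): flips 1 -> legal
(2,5): no bracket -> illegal
(3,0): flips 2 -> legal
(3,4): no bracket -> illegal
(4,0): flips 1 -> legal
(4,1): flips 1 -> legal
(4,2): flips 1 -> legal
(4,3): flips 1 -> legal

Answer: (1,3) (2,4) (3,0) (4,0) (4,1) (4,2) (4,3)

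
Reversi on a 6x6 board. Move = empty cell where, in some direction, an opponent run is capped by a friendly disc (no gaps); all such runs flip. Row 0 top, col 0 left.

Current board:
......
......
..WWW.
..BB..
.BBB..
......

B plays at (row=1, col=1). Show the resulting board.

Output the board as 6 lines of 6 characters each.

Place B at (1,1); scan 8 dirs for brackets.
Dir NW: first cell '.' (not opp) -> no flip
Dir N: first cell '.' (not opp) -> no flip
Dir NE: first cell '.' (not opp) -> no flip
Dir W: first cell '.' (not opp) -> no flip
Dir E: first cell '.' (not opp) -> no flip
Dir SW: first cell '.' (not opp) -> no flip
Dir S: first cell '.' (not opp) -> no flip
Dir SE: opp run (2,2) capped by B -> flip
All flips: (2,2)

Answer: ......
.B....
..BWW.
..BB..
.BBB..
......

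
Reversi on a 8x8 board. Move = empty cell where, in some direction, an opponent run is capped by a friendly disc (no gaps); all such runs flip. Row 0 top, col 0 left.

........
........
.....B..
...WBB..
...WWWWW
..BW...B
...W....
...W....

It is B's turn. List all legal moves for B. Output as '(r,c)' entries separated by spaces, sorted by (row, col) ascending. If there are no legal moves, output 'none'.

(2,2): no bracket -> illegal
(2,3): no bracket -> illegal
(2,4): no bracket -> illegal
(3,2): flips 1 -> legal
(3,6): no bracket -> illegal
(3,7): flips 1 -> legal
(4,2): no bracket -> illegal
(5,4): flips 2 -> legal
(5,5): flips 1 -> legal
(5,6): flips 1 -> legal
(6,2): flips 2 -> legal
(6,4): no bracket -> illegal
(7,2): no bracket -> illegal
(7,4): flips 1 -> legal

Answer: (3,2) (3,7) (5,4) (5,5) (5,6) (6,2) (7,4)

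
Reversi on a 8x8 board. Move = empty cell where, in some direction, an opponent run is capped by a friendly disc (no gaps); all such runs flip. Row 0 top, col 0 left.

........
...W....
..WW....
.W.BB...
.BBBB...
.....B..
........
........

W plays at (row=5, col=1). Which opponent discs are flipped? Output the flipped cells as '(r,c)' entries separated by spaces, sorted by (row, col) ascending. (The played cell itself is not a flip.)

Dir NW: first cell '.' (not opp) -> no flip
Dir N: opp run (4,1) capped by W -> flip
Dir NE: opp run (4,2) (3,3), next='.' -> no flip
Dir W: first cell '.' (not opp) -> no flip
Dir E: first cell '.' (not opp) -> no flip
Dir SW: first cell '.' (not opp) -> no flip
Dir S: first cell '.' (not opp) -> no flip
Dir SE: first cell '.' (not opp) -> no flip

Answer: (4,1)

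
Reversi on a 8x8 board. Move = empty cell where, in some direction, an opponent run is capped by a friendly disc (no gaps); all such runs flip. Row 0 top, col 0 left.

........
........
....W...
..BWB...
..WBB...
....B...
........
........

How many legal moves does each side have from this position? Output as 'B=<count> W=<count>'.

-- B to move --
(1,3): no bracket -> illegal
(1,4): flips 1 -> legal
(1,5): no bracket -> illegal
(2,2): flips 1 -> legal
(2,3): flips 1 -> legal
(2,5): no bracket -> illegal
(3,1): no bracket -> illegal
(3,5): no bracket -> illegal
(4,1): flips 1 -> legal
(5,1): no bracket -> illegal
(5,2): flips 1 -> legal
(5,3): no bracket -> illegal
B mobility = 5
-- W to move --
(2,1): no bracket -> illegal
(2,2): flips 1 -> legal
(2,3): no bracket -> illegal
(2,5): no bracket -> illegal
(3,1): flips 1 -> legal
(3,5): flips 1 -> legal
(4,1): no bracket -> illegal
(4,5): flips 2 -> legal
(5,2): no bracket -> illegal
(5,3): flips 1 -> legal
(5,5): flips 1 -> legal
(6,3): no bracket -> illegal
(6,4): flips 3 -> legal
(6,5): no bracket -> illegal
W mobility = 7

Answer: B=5 W=7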